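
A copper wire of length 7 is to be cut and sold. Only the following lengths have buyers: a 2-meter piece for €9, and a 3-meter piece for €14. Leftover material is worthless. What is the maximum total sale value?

32

Let best[k] be the best obtainable value from length k. For each k, try every first piece i and keep the best of price[i] + best[k−i].
best[1] = 0
best[2] = 9
best[3] = 14
best[4] = 18  (first piece 2, then best[2]=9)
best[5] = 23  (first piece 2, then best[3]=14)
best[6] = 28  (first piece 3, then best[3]=14)
best[7] = 32  (first piece 2, then best[5]=23)
One optimal cutting: 3 + 2 + 2 → €32.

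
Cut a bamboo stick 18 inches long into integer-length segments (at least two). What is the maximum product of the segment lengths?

729

Fill m[k] for k=2..18: at each k try every first piece i and multiply by the better of (k−i) uncut or m[k−i].
m[2] = 1×max(1,0) = 1×1 = 1
m[3] = 1×max(2,1) = 1×2 = 2
m[4] = 2×max(2,1) = 2×2 = 4
m[5] = 2×max(3,2) = 2×3 = 6
m[6] = 3×max(3,2) = 3×3 = 9
m[7] = 2×max(5,6) = 2×6 = 12
m[8] = 2×max(6,9) = 2×9 = 18
m[9] = 3×max(6,9) = 3×9 = 27
m[10] = 2×max(8,18) = 2×18 = 36
m[11] = 2×max(9,27) = 2×27 = 54
m[12] = 3×max(9,27) = 3×27 = 81
m[13] = 2×max(11,54) = 2×54 = 108
m[14] = 2×max(12,81) = 2×81 = 162
m[15] = 3×max(12,81) = 3×81 = 243
m[16] = 2×max(14,162) = 2×162 = 324
m[17] = 2×max(15,243) = 2×243 = 486
m[18] = 3×max(15,243) = 3×243 = 729
One optimal split: 3 + 3 + 3 + 3 + 3 + 3; product 3×3×3×3×3×3 = 729.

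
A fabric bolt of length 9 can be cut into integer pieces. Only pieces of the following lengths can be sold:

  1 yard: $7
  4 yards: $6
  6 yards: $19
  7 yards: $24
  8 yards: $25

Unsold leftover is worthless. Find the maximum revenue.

63

Let best[k] be the best obtainable value from length k. For each k, try every first piece i and keep the best of price[i] + best[k−i].
best[1] = 7
best[2] = 14  (first piece 1, then best[1]=7)
best[3] = 21  (first piece 1, then best[2]=14)
best[4] = 28  (first piece 1, then best[3]=21)
best[5] = 35  (first piece 1, then best[4]=28)
best[6] = 42  (first piece 1, then best[5]=35)
best[7] = 49  (first piece 1, then best[6]=42)
best[8] = 56  (first piece 1, then best[7]=49)
best[9] = 63  (first piece 1, then best[8]=56)
One optimal cutting: 1 + 1 + 1 + 1 + 1 + 1 + 1 + 1 + 1 → $63.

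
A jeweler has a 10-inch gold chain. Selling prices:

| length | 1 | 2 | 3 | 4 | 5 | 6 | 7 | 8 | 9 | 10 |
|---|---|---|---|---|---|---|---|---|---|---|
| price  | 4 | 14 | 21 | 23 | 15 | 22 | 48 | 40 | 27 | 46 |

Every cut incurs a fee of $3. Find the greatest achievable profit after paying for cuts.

66

Consider every possible first cut. v[k] is the best of p[i]+v[k−i] over all sellable i≤k, charging 3 whenever i<k.
v[1] = 4
v[2] = 14
v[3] = 21
v[4] = 25  (first piece 2, then v[2]=14)
v[5] = 32  (first piece 2, then v[3]=21)
v[6] = 39  (first piece 3, then v[3]=21)
v[7] = 48
v[8] = 50  (first piece 2, then v[6]=39)
v[9] = 59  (first piece 2, then v[7]=48)
v[10] = 66  (first piece 3, then v[7]=48)
One optimal plan: pieces 7 + 3 (1 cut) → $69 − $3 = $66.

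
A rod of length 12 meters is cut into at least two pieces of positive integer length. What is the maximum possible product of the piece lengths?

Fill P[k] for k=2..12: at each k try every first piece i and multiply by the better of (k−i) uncut or P[k−i].
P[2] = 1*max(1,0) = 1*1 = 1
P[3] = max(1*2, 2*1) = 2
P[4] = max(1*3, 2*2, 3*1) = 4
P[5] = max(1*4, 2*3, 3*2, 4*1) = 6
P[6] = max(1*6, 2*4, 3*3, 4*2, 5*1) = 9
P[7] = max(1*9, 2*6, 3*4, 4*3, 5*2, 6*1) = 12
P[8] = max(1*12, 2*9, 3*6, …, 6*2, 7*1) = 18
P[9] = max(1*18, 2*12, 3*9, …, 7*2, 8*1) = 27
P[10] = max(1*27, 2*18, 3*12, …, 8*2, 9*1) = 36
P[11] = max(1*36, 2*27, 3*18, …, 9*2, 10*1) = 54
P[12] = max(1*54, 2*36, 3*27, …, 10*2, 11*1) = 81
One optimal split: 3 + 3 + 3 + 3; product 3*3*3*3 = 81.

81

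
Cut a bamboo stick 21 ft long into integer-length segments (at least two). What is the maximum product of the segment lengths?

Let P[k] be the best product for length k (with at least one cut). For each first piece i, the rest contributes max(k−i, P[k−i]).
P[2] = 1*max(1,0) = 1*1 = 1
P[3] = 1*max(2,1) = 1*2 = 2
P[4] = 2*max(2,1) = 2*2 = 4
P[5] = 2*max(3,2) = 2*3 = 6
P[6] = 3*max(3,2) = 3*3 = 9
P[7] = 2*max(5,6) = 2*6 = 12
P[8] = 2*max(6,9) = 2*9 = 18
P[9] = 3*max(6,9) = 3*9 = 27
P[10] = 2*max(8,18) = 2*18 = 36
P[11] = 2*max(9,27) = 2*27 = 54
P[12] = 3*max(9,27) = 3*27 = 81
P[13] = 2*max(11,54) = 2*54 = 108
P[14] = 2*max(12,81) = 2*81 = 162
P[15] = 3*max(12,81) = 3*81 = 243
P[16] = 2*max(14,162) = 2*162 = 324
P[17] = 2*max(15,243) = 2*243 = 486
P[18] = 3*max(15,243) = 3*243 = 729
P[19] = 2*max(17,486) = 2*486 = 972
P[20] = 2*max(18,729) = 2*729 = 1458
P[21] = 3*max(18,729) = 3*729 = 2187
One optimal split: 3 + 3 + 3 + 3 + 3 + 3 + 3; product 3*3*3*3*3*3*3 = 2187.

2187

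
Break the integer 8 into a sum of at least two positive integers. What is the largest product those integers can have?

18

Define f[k] = max over 1≤i<k of i · max(k−i, f[k−i]); the inner max lets the remainder stay uncut if that's better.
f[2] = 1*max(1,0) = 1*1 = 1
f[3] = 1*max(2,1) = 1*2 = 2
f[4] = 2*max(2,1) = 2*2 = 4
f[5] = 2*max(3,2) = 2*3 = 6
f[6] = 3*max(3,2) = 3*3 = 9
f[7] = 2*max(5,6) = 2*6 = 12
f[8] = 2*max(6,9) = 2*9 = 18
One optimal split: 3 + 3 + 2; product 3*3*2 = 18.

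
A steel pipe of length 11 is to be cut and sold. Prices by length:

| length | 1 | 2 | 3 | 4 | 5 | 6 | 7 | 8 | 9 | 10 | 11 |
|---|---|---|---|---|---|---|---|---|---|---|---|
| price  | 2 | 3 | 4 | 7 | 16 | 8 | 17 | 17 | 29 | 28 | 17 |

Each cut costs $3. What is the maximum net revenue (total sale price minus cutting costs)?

29

Let r[k] be the best obtainable value from length k. For each k, try every first piece i and keep the best of price[i] + r[k−i] minus the 3 cut fee when i<k.
r[1] = 2
r[2] = max(2+2-3, 3+0) = 3
r[3] = max(2+3-3, 3+2-3, 4+0) = 4
r[4] = max(2+4-3, 3+3-3, 4+2-3, 7+0) = 7
r[5] = max(2+7-3, 3+4-3, 4+3-3, 7+2-3, 16+0) = 16
r[6] = max(2+16-3, 3+7-3, 4+4-3, 7+3-3, 16+2-3, 8+0) = 15
r[7] = max(2+15-3, 3+16-3, 4+7-3, …, 8+2-3, 17+0) = 17
r[8] = max(2+17-3, 3+15-3, 4+16-3, …, 17+2-3, 17+0) = 17
r[9] = max(2+17-3, 3+17-3, 4+15-3, …, 17+2-3, 29+0) = 29
r[10] = max(2+29-3, 3+17-3, 4+17-3, …, 29+2-3, 28+0) = 29
r[11] = max(2+29-3, 3+29-3, 4+17-3, …, 28+2-3, 17+0) = 29
One optimal plan: pieces 9 + 2 (1 cut) → $32 − $3 = $29.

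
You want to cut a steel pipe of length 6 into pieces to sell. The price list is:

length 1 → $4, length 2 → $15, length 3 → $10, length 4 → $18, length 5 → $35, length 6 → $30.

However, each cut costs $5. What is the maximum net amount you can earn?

Build v[k] bottom-up: v[k] = max over allowed piece i of (p[i] + v[k−i]) − 5 per cut.
v[1] = 4
v[2] = 15
v[3] = 14  (first piece 1, then v[2]=15)
v[4] = 25  (first piece 2, then v[2]=15)
v[5] = 35
v[6] = 35  (first piece 2, then v[4]=25)
One optimal plan: pieces 2 + 2 + 2 (2 cuts) → $45 − $10 = $35.

35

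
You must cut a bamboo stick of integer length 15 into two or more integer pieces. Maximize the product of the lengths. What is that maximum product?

243

Fill prod[k] for k=2..15: at each k try every first piece i and multiply by the better of (k−i) uncut or prod[k−i].
Small cases: prod[2]=1, prod[3]=2, prod[4]=4, prod[5]=6, prod[6]=9, prod[7]=12, prod[8]=18, prod[9]=27, prod[10]=36.
prod[11] = 2×max(9,27) = 2×27 = 54
prod[12] = 3×max(9,27) = 3×27 = 81
prod[13] = 2×max(11,54) = 2×54 = 108
prod[14] = 2×max(12,81) = 2×81 = 162
prod[15] = 3×max(12,81) = 3×81 = 243
One optimal split: 3 + 3 + 3 + 3 + 3; product 3×3×3×3×3 = 243.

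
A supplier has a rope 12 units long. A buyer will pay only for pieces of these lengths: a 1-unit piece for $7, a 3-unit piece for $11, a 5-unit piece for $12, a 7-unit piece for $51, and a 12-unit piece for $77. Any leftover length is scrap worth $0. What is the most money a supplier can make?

Build best[k] bottom-up: best[k] = max over allowed piece i of (p[i] + best[k−i]).
best[1] = 7
best[2] = 14  (first piece 1, then best[1]=7)
best[3] = 21  (first piece 1, then best[2]=14)
best[4] = 28  (first piece 1, then best[3]=21)
best[5] = 35  (first piece 1, then best[4]=28)
best[6] = 42  (first piece 1, then best[5]=35)
best[7] = 51
best[8] = 58  (first piece 1, then best[7]=51)
best[9] = 65  (first piece 1, then best[8]=58)
best[10] = 72  (first piece 1, then best[9]=65)
best[11] = 79  (first piece 1, then best[10]=72)
best[12] = 86  (first piece 1, then best[11]=79)
One optimal cutting: 7 + 1 + 1 + 1 + 1 + 1 → $86.

86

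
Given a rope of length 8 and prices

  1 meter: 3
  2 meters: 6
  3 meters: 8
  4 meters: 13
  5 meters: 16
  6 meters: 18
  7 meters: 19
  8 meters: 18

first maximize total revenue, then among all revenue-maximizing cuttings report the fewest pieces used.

2

Build r[k] bottom-up: r[k] = max over allowed piece i of (p[i] + r[k−i]).
r[1] = 3
r[2] = max(3+3, 6+0) = 6
r[3] = max(3+6, 6+3, 8+0) = 9
r[4] = max(3+9, 6+6, 8+3, 13+0) = 13
r[5] = max(3+13, 6+9, 8+6, 13+3, 16+0) = 16
r[6] = max(3+16, 6+13, 8+9, 13+6, 16+3, 18+0) = 19
r[7] = max(3+19, 6+16, 8+13, …, 18+3, 19+0) = 22
r[8] = max(3+22, 6+19, 8+16, …, 19+3, 18+0) = 26
Maximum revenue is 26.
Now minimize piece count subject to staying optimal: for each k, pieces[k] = 1 + min over i with p[i]+r[k−i]=r[k] of pieces[k−i].
pieces[5] = 1
pieces[6] = 2
pieces[7] = 2
pieces[8] = 2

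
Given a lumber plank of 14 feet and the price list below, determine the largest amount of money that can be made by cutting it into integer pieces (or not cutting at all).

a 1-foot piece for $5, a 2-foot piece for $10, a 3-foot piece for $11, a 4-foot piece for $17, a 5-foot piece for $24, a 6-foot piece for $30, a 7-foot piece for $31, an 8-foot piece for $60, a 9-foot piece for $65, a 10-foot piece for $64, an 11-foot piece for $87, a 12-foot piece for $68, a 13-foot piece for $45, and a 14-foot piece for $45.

Consider every possible first cut. v[k] is the best of p[i]+v[k−i] over all sellable i≤k.
v[1] = 5
v[2] = 10  (first piece 1, then v[1]=5)
v[3] = 15  (first piece 1, then v[2]=10)
v[4] = 20  (first piece 1, then v[3]=15)
v[5] = 25  (first piece 1, then v[4]=20)
v[6] = 30  (first piece 1, then v[5]=25)
v[7] = 35  (first piece 1, then v[6]=30)
v[8] = 60
v[9] = 65  (first piece 1, then v[8]=60)
v[10] = 70  (first piece 1, then v[9]=65)
v[11] = 87
v[12] = 92  (first piece 1, then v[11]=87)
v[13] = 97  (first piece 1, then v[12]=92)
v[14] = 102  (first piece 1, then v[13]=97)
One optimal cutting: 11 + 1 + 1 + 1 → $87 + $5 + $5 + $5 = $102.

102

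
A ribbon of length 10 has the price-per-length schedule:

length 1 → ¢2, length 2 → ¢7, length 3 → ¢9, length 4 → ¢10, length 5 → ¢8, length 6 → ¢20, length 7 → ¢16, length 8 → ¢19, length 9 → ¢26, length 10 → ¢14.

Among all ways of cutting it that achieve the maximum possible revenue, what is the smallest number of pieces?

Build r[k] bottom-up: r[k] = max over allowed piece i of (p[i] + r[k−i]).
r[1] = 2
r[2] = 7
r[3] = 9  (first piece 1, then r[2]=7)
r[4] = 14  (first piece 2, then r[2]=7)
r[5] = 16  (first piece 1, then r[4]=14)
r[6] = 21  (first piece 2, then r[4]=14)
r[7] = 23  (first piece 1, then r[6]=21)
r[8] = 28  (first piece 2, then r[6]=21)
r[9] = 30  (first piece 1, then r[8]=28)
r[10] = 35  (first piece 2, then r[8]=28)
Maximum revenue is ¢35.
Now minimize piece count subject to staying optimal: for each k, pieces[k] = 1 + min over i with p[i]+r[k−i]=r[k] of pieces[k−i].
pieces[7] = 3
pieces[8] = 4
pieces[9] = 4
pieces[10] = 5

5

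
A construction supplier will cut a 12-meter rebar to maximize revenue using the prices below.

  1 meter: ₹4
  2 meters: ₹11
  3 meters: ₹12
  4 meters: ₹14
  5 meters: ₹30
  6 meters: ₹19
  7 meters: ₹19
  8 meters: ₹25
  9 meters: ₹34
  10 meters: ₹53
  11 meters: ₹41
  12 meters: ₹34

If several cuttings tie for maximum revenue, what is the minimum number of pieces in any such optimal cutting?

Consider every possible first cut. r[k] is the best of p[i]+r[k−i] over all sellable i≤k.
r[1] = 4
r[2] = max(4+4, 11+0) = 11
r[3] = max(4+11, 11+4, 12+0) = 15
r[4] = max(4+15, 11+11, 12+4, 14+0) = 22
r[5] = max(4+22, 11+15, 12+11, 14+4, 30+0) = 30
r[6] = max(4+30, 11+22, 12+15, 14+11, 30+4, 19+0) = 34
r[7] = max(4+34, 11+30, 12+22, …, 19+4, 19+0) = 41
r[8] = max(4+41, 11+34, 12+30, …, 19+4, 25+0) = 45
r[9] = max(4+45, 11+41, 12+34, …, 25+4, 34+0) = 52
r[10] = max(4+52, 11+45, 12+41, …, 34+4, 53+0) = 60
r[11] = max(4+60, 11+52, 12+45, …, 53+4, 41+0) = 64
r[12] = max(4+64, 11+60, 12+52, …, 41+4, 34+0) = 71
Maximum revenue is ₹71.
Now minimize piece count subject to staying optimal: for each k, pieces[k] = 1 + min over i with p[i]+r[k−i]=r[k] of pieces[k−i].
pieces[9] = 3
pieces[10] = 2
pieces[11] = 3
pieces[12] = 3

3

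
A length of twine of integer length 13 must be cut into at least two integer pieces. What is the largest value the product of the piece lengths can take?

Define f[k] = max over 1≤i<k of i · max(k−i, f[k−i]); the inner max lets the remainder stay uncut if that's better.
f[2] = 1×max(1,0) = 1×1 = 1
f[3] = max(1×2, 2×1) = 2
f[4] = max(1×3, 2×2, 3×1) = 4
f[5] = max(1×4, 2×3, 3×2, 4×1) = 6
f[6] = max(1×6, 2×4, 3×3, 4×2, 5×1) = 9
f[7] = max(1×9, 2×6, 3×4, 4×3, 5×2, 6×1) = 12
f[8] = max(1×12, 2×9, 3×6, …, 6×2, 7×1) = 18
f[9] = max(1×18, 2×12, 3×9, …, 7×2, 8×1) = 27
f[10] = max(1×27, 2×18, 3×12, …, 8×2, 9×1) = 36
f[11] = max(1×36, 2×27, 3×18, …, 9×2, 10×1) = 54
f[12] = max(1×54, 2×36, 3×27, …, 10×2, 11×1) = 81
f[13] = max(1×81, 2×54, 3×36, …, 11×2, 12×1) = 108
One optimal split: 3 + 3 + 3 + 2 + 2; product 3×3×3×2×2 = 108.

108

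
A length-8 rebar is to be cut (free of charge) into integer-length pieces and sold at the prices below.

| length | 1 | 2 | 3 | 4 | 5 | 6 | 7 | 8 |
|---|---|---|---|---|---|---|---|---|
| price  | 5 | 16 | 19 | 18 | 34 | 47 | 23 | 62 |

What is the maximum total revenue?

Consider every possible first cut. v[k] is the best of p[i]+v[k−i] over all sellable i≤k.
v[1] = 5
v[2] = max(5+5, 16+0) = 16
v[3] = max(5+16, 16+5, 19+0) = 21
v[4] = max(5+21, 16+16, 19+5, 18+0) = 32
v[5] = max(5+32, 16+21, 19+16, 18+5, 34+0) = 37
v[6] = max(5+37, 16+32, 19+21, 18+16, 34+5, 47+0) = 48
v[7] = max(5+48, 16+37, 19+32, …, 47+5, 23+0) = 53
v[8] = max(5+53, 16+48, 19+37, …, 23+5, 62+0) = 64
One optimal cutting: 2 + 2 + 2 + 2 → ₹16 + ₹16 + ₹16 + ₹16 = ₹64.

64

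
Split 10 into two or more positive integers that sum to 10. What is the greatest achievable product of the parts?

36

Define prod[k] = max over 1≤i<k of i · max(k−i, prod[k−i]); the inner max lets the remainder stay uncut if that's better.
prod[2] = 1×max(1,0) = 1×1 = 1
prod[3] = 1×max(2,1) = 1×2 = 2
prod[4] = 2×max(2,1) = 2×2 = 4
prod[5] = 2×max(3,2) = 2×3 = 6
prod[6] = 3×max(3,2) = 3×3 = 9
prod[7] = 2×max(5,6) = 2×6 = 12
prod[8] = 2×max(6,9) = 2×9 = 18
prod[9] = 3×max(6,9) = 3×9 = 27
prod[10] = 2×max(8,18) = 2×18 = 36
One optimal split: 3 + 3 + 2 + 2; product 3×3×2×2 = 36.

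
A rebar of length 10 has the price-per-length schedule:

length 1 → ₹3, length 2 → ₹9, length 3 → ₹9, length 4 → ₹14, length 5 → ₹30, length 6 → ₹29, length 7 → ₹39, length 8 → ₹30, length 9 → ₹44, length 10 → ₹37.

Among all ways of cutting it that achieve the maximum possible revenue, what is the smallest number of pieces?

Let r[k] be the best obtainable value from length k. For each k, try every first piece i and keep the best of price[i] + r[k−i].
r[1] = 3
r[2] = 9
r[3] = 12  (first piece 1, then r[2]=9)
r[4] = 18  (first piece 2, then r[2]=9)
r[5] = 30
r[6] = 33  (first piece 1, then r[5]=30)
r[7] = 39  (first piece 2, then r[5]=30)
r[8] = 42  (first piece 1, then r[7]=39)
r[9] = 48  (first piece 2, then r[7]=39)
r[10] = 60  (first piece 5, then r[5]=30)
Maximum revenue is ₹60.
Now minimize piece count subject to staying optimal: for each k, pieces[k] = 1 + min over i with p[i]+r[k−i]=r[k] of pieces[k−i].
pieces[7] = 1
pieces[8] = 2
pieces[9] = 2
pieces[10] = 2

2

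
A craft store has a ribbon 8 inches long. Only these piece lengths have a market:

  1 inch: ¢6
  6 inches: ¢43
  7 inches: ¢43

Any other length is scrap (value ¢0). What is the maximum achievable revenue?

Consider every possible first cut. f[k] is the best of p[i]+f[k−i] over all sellable i≤k.
f[1] = 6
f[2] = 12  (first piece 1, then f[1]=6)
f[3] = 18  (first piece 1, then f[2]=12)
f[4] = 24  (first piece 1, then f[3]=18)
f[5] = 30  (first piece 1, then f[4]=24)
f[6] = max(6+30, 43+0) = 43
f[7] = max(6+43, 43+6, 43+0) = 49
f[8] = max(6+49, 43+12, 43+6) = 55
One optimal cutting: 6 + 1 + 1 → ¢55.

55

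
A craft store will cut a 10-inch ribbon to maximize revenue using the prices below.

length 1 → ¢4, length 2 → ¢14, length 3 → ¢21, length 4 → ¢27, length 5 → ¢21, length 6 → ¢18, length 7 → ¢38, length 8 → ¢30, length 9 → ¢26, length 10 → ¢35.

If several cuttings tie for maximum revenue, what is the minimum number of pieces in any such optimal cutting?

4

Build r[k] bottom-up: r[k] = max over allowed piece i of (p[i] + r[k−i]).
r[1] = 4
r[2] = max(4+4, 14+0) = 14
r[3] = max(4+14, 14+4, 21+0) = 21
r[4] = max(4+21, 14+14, 21+4, 27+0) = 28
r[5] = max(4+28, 14+21, 21+14, 27+4, 21+0) = 35
r[6] = max(4+35, 14+28, 21+21, 27+14, 21+4, 18+0) = 42
r[7] = max(4+42, 14+35, 21+28, …, 18+4, 38+0) = 49
r[8] = max(4+49, 14+42, 21+35, …, 38+4, 30+0) = 56
r[9] = max(4+56, 14+49, 21+42, …, 30+4, 26+0) = 63
r[10] = max(4+63, 14+56, 21+49, …, 26+4, 35+0) = 70
Maximum revenue is ¢70.
Now minimize piece count subject to staying optimal: for each k, pieces[k] = 1 + min over i with p[i]+r[k−i]=r[k] of pieces[k−i].
pieces[7] = 3
pieces[8] = 3
pieces[9] = 3
pieces[10] = 4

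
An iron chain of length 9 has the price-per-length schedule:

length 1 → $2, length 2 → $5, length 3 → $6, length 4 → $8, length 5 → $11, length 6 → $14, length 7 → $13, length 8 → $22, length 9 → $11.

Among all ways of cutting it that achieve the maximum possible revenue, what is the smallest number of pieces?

Build r[k] bottom-up: r[k] = max over allowed piece i of (p[i] + r[k−i]).
r[1] = 2
r[2] = 5
r[3] = 7  (first piece 1, then r[2]=5)
r[4] = 10  (first piece 2, then r[2]=5)
r[5] = 12  (first piece 1, then r[4]=10)
r[6] = 15  (first piece 2, then r[4]=10)
r[7] = 17  (first piece 1, then r[6]=15)
r[8] = 22
r[9] = 24  (first piece 1, then r[8]=22)
Maximum revenue is $24.
Now minimize piece count subject to staying optimal: for each k, pieces[k] = 1 + min over i with p[i]+r[k−i]=r[k] of pieces[k−i].
pieces[6] = 3
pieces[7] = 4
pieces[8] = 1
pieces[9] = 2

2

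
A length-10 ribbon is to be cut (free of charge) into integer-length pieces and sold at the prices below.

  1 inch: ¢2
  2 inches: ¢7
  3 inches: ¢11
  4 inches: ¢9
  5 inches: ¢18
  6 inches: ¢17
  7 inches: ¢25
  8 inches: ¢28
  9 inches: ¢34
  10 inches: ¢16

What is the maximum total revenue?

Consider every possible first cut. best[k] is the best of p[i]+best[k−i] over all sellable i≤k.
best[1] = 2
best[2] = max(2+2, 7+0) = 7
best[3] = max(2+7, 7+2, 11+0) = 11
best[4] = max(2+11, 7+7, 11+2, 9+0) = 14
best[5] = max(2+14, 7+11, 11+7, 9+2, 18+0) = 18
best[6] = max(2+18, 7+14, 11+11, 9+7, 18+2, 17+0) = 22
best[7] = max(2+22, 7+18, 11+14, …, 17+2, 25+0) = 25
best[8] = max(2+25, 7+22, 11+18, …, 25+2, 28+0) = 29
best[9] = max(2+29, 7+25, 11+22, …, 28+2, 34+0) = 34
best[10] = max(2+34, 7+29, 11+25, …, 34+2, 16+0) = 36
One optimal cutting: 9 + 1 → ¢34 + ¢2 = ¢36.

36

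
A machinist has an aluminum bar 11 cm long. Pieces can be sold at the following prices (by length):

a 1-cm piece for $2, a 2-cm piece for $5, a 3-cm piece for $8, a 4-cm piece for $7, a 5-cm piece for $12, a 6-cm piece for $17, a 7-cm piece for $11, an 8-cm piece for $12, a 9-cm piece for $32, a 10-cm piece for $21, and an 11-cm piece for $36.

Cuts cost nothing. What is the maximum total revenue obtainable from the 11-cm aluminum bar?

Consider every possible first cut. r[k] is the best of p[i]+r[k−i] over all sellable i≤k.
r[1] = 2
r[2] = max(2+2, 5+0) = 5
r[3] = max(2+5, 5+2, 8+0) = 8
r[4] = max(2+8, 5+5, 8+2, 7+0) = 10
r[5] = max(2+10, 5+8, 8+5, 7+2, 12+0) = 13
r[6] = max(2+13, 5+10, 8+8, 7+5, 12+2, 17+0) = 17
r[7] = max(2+17, 5+13, 8+10, …, 17+2, 11+0) = 19
r[8] = max(2+19, 5+17, 8+13, …, 11+2, 12+0) = 22
r[9] = max(2+22, 5+19, 8+17, …, 12+2, 32+0) = 32
r[10] = max(2+32, 5+22, 8+19, …, 32+2, 21+0) = 34
r[11] = max(2+34, 5+32, 8+22, …, 21+2, 36+0) = 37
One optimal cutting: 9 + 2 → $32 + $5 = $37.

37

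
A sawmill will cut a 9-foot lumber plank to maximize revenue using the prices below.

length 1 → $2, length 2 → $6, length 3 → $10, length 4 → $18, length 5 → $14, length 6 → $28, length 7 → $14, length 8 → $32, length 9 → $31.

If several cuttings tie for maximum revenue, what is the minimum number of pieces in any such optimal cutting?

Build r[k] bottom-up: r[k] = max over allowed piece i of (p[i] + r[k−i]).
r[1] = 2
r[2] = max(2+2, 6+0) = 6
r[3] = max(2+6, 6+2, 10+0) = 10
r[4] = max(2+10, 6+6, 10+2, 18+0) = 18
r[5] = max(2+18, 6+10, 10+6, 18+2, 14+0) = 20
r[6] = max(2+20, 6+18, 10+10, 18+6, 14+2, 28+0) = 28
r[7] = max(2+28, 6+20, 10+18, …, 28+2, 14+0) = 30
r[8] = max(2+30, 6+28, 10+20, …, 14+2, 32+0) = 36
r[9] = max(2+36, 6+30, 10+28, …, 32+2, 31+0) = 38
Maximum revenue is $38.
Now minimize piece count subject to staying optimal: for each k, pieces[k] = 1 + min over i with p[i]+r[k−i]=r[k] of pieces[k−i].
pieces[6] = 1
pieces[7] = 2
pieces[8] = 2
pieces[9] = 2

2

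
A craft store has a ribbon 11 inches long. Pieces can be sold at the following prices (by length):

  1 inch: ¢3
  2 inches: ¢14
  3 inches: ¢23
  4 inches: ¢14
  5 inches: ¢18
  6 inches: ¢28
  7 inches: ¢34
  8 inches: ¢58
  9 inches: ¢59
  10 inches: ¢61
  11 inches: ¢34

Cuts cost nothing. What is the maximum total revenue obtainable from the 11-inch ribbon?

83

Build v[k] bottom-up: v[k] = max over allowed piece i of (p[i] + v[k−i]).
v[1] = 3
v[2] = max(3+3, 14+0) = 14
v[3] = max(3+14, 14+3, 23+0) = 23
v[4] = max(3+23, 14+14, 23+3, 14+0) = 28
v[5] = max(3+28, 14+23, 23+14, 14+3, 18+0) = 37
v[6] = max(3+37, 14+28, 23+23, 14+14, 18+3, 28+0) = 46
v[7] = max(3+46, 14+37, 23+28, …, 28+3, 34+0) = 51
v[8] = max(3+51, 14+46, 23+37, …, 34+3, 58+0) = 60
v[9] = max(3+60, 14+51, 23+46, …, 58+3, 59+0) = 69
v[10] = max(3+69, 14+60, 23+51, …, 59+3, 61+0) = 74
v[11] = max(3+74, 14+69, 23+60, …, 61+3, 34+0) = 83
One optimal cutting: 3 + 3 + 3 + 2 → ¢23 + ¢23 + ¢23 + ¢14 = ¢83.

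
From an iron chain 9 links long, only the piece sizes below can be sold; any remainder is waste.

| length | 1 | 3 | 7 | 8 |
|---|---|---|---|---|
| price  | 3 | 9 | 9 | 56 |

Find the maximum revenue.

Build f[k] bottom-up: f[k] = max over allowed piece i of (p[i] + f[k−i]).
f[1] = 3
f[2] = 6  (first piece 1, then f[1]=3)
f[3] = 9  (first piece 1, then f[2]=6)
f[4] = 12  (first piece 1, then f[3]=9)
f[5] = 15  (first piece 1, then f[4]=12)
f[6] = 18  (first piece 1, then f[5]=15)
f[7] = 21  (first piece 1, then f[6]=18)
f[8] = 56
f[9] = 59  (first piece 1, then f[8]=56)
One optimal cutting: 8 + 1 → $59.

59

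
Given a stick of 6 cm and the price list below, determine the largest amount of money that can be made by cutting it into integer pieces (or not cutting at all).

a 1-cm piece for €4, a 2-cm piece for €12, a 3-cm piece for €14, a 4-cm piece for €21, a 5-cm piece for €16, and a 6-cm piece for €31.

Build v[k] bottom-up: v[k] = max over allowed piece i of (p[i] + v[k−i]).
v[1] = 4
v[2] = max(4+4, 12+0) = 12
v[3] = max(4+12, 12+4, 14+0) = 16
v[4] = max(4+16, 12+12, 14+4, 21+0) = 24
v[5] = max(4+24, 12+16, 14+12, 21+4, 16+0) = 28
v[6] = max(4+28, 12+24, 14+16, 21+12, 16+4, 31+0) = 36
One optimal cutting: 2 + 2 + 2 → €12 + €12 + €12 = €36.

36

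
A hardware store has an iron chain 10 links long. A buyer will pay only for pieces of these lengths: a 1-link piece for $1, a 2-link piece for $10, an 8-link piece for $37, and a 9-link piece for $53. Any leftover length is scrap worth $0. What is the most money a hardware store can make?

Let r[k] be the best obtainable value from length k. For each k, try every first piece i and keep the best of price[i] + r[k−i].
r[1] = 1
r[2] = 10
r[3] = 11  (first piece 1, then r[2]=10)
r[4] = 20  (first piece 2, then r[2]=10)
r[5] = 21  (first piece 1, then r[4]=20)
r[6] = 30  (first piece 2, then r[4]=20)
r[7] = 31  (first piece 1, then r[6]=30)
r[8] = 40  (first piece 2, then r[6]=30)
r[9] = 53
r[10] = 54  (first piece 1, then r[9]=53)
One optimal cutting: 9 + 1 → $54.

54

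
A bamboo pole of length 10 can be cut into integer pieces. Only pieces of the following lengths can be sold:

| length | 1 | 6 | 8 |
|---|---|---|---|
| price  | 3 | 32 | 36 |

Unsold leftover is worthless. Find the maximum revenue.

44

Consider every possible first cut. f[k] is the best of p[i]+f[k−i] over all sellable i≤k.
f[1] = 3
f[2] = 6  (first piece 1, then f[1]=3)
f[3] = 9  (first piece 1, then f[2]=6)
f[4] = 12  (first piece 1, then f[3]=9)
f[5] = 15  (first piece 1, then f[4]=12)
f[6] = max(3+15, 32+0) = 32
f[7] = max(3+32, 32+3) = 35
f[8] = max(3+35, 32+6, 36+0) = 38
f[9] = max(3+38, 32+9, 36+3) = 41
f[10] = max(3+41, 32+12, 36+6) = 44
One optimal cutting: 6 + 1 + 1 + 1 + 1 → $44.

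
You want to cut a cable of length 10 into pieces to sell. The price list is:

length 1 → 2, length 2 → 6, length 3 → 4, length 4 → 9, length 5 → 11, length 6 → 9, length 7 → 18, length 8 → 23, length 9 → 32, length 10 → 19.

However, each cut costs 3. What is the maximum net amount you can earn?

Let v[k] be the best obtainable value from length k. For each k, try every first piece i and keep the best of price[i] + v[k−i] minus the 3 cut fee when i<k.
v[1] = 2
v[2] = 6
v[3] = 5  (first piece 1, then v[2]=6)
v[4] = 9  (first piece 2, then v[2]=6)
v[5] = 11
v[6] = 12  (first piece 2, then v[4]=9)
v[7] = 18
v[8] = 23
v[9] = 32
v[10] = 31  (first piece 1, then v[9]=32)
One optimal plan: pieces 9 + 1 (1 cut) → 34 − 3 = 31.

31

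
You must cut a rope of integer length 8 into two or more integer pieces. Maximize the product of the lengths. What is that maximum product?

18

Let f[k] be the best product for length k (with at least one cut). For each first piece i, the rest contributes max(k−i, f[k−i]).
f[2] = 1*max(1,0) = 1*1 = 1
f[3] = max(1*2, 2*1) = 2
f[4] = max(1*3, 2*2, 3*1) = 4
f[5] = max(1*4, 2*3, 3*2, 4*1) = 6
f[6] = max(1*6, 2*4, 3*3, 4*2, 5*1) = 9
f[7] = max(1*9, 2*6, 3*4, 4*3, 5*2, 6*1) = 12
f[8] = max(1*12, 2*9, 3*6, …, 6*2, 7*1) = 18
One optimal split: 3 + 3 + 2; product 3*3*2 = 18.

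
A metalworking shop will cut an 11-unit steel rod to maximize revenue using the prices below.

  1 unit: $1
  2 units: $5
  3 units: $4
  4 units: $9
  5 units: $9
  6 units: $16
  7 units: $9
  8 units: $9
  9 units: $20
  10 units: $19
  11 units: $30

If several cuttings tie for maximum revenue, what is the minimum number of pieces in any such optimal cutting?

Let r[k] be the best obtainable value from length k. For each k, try every first piece i and keep the best of price[i] + r[k−i].
r[1] = 1
r[2] = 5
r[3] = 6  (first piece 1, then r[2]=5)
r[4] = 10  (first piece 2, then r[2]=5)
r[5] = 11  (first piece 1, then r[4]=10)
r[6] = 16
r[7] = 17  (first piece 1, then r[6]=16)
r[8] = 21  (first piece 2, then r[6]=16)
r[9] = 22  (first piece 1, then r[8]=21)
r[10] = 26  (first piece 2, then r[8]=21)
r[11] = 30
Maximum revenue is $30.
Now minimize piece count subject to staying optimal: for each k, pieces[k] = 1 + min over i with p[i]+r[k−i]=r[k] of pieces[k−i].
pieces[8] = 2
pieces[9] = 3
pieces[10] = 3
pieces[11] = 1

1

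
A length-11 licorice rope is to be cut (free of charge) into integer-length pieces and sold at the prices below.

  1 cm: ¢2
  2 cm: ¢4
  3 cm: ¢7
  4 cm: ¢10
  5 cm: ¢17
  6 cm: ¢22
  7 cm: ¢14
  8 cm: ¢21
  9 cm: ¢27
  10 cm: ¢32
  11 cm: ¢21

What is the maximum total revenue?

39

Build best[k] bottom-up: best[k] = max over allowed piece i of (p[i] + best[k−i]).
best[1] = 2
best[2] = max(2+2, 4+0) = 4
best[3] = max(2+4, 4+2, 7+0) = 7
best[4] = max(2+7, 4+4, 7+2, 10+0) = 10
best[5] = max(2+10, 4+7, 7+4, 10+2, 17+0) = 17
best[6] = max(2+17, 4+10, 7+7, 10+4, 17+2, 22+0) = 22
best[7] = max(2+22, 4+17, 7+10, …, 22+2, 14+0) = 24
best[8] = max(2+24, 4+22, 7+17, …, 14+2, 21+0) = 26
best[9] = max(2+26, 4+24, 7+22, …, 21+2, 27+0) = 29
best[10] = max(2+29, 4+26, 7+24, …, 27+2, 32+0) = 34
best[11] = max(2+34, 4+29, 7+26, …, 32+2, 21+0) = 39
One optimal cutting: 6 + 5 → ¢22 + ¢17 = ¢39.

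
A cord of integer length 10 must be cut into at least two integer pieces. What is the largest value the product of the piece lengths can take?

Let P[k] be the best product for length k (with at least one cut). For each first piece i, the rest contributes max(k−i, P[k−i]).
Small cases: P[2]=1, P[3]=2, P[4]=4, P[5]=6.
P[6] = max(1·6, 2·4, 3·3, 4·2, 5·1) = 9
P[7] = max(1·9, 2·6, 3·4, 4·3, 5·2, 6·1) = 12
P[8] = max(1·12, 2·9, 3·6, …, 6·2, 7·1) = 18
P[9] = max(1·18, 2·12, 3·9, …, 7·2, 8·1) = 27
P[10] = max(1·27, 2·18, 3·12, …, 8·2, 9·1) = 36
One optimal split: 3 + 3 + 2 + 2; product 3·3·2·2 = 36.

36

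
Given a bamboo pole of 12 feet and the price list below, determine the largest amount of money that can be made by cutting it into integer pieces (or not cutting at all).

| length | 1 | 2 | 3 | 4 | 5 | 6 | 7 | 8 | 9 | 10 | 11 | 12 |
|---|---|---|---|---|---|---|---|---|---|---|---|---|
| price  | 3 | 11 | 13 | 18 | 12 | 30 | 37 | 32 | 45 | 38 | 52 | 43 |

66

Consider every possible first cut. v[k] is the best of p[i]+v[k−i] over all sellable i≤k.
v[1] = 3
v[2] = 11
v[3] = 14  (first piece 1, then v[2]=11)
v[4] = 22  (first piece 2, then v[2]=11)
v[5] = 25  (first piece 1, then v[4]=22)
v[6] = 33  (first piece 2, then v[4]=22)
v[7] = 37
v[8] = 44  (first piece 2, then v[6]=33)
v[9] = 48  (first piece 2, then v[7]=37)
v[10] = 55  (first piece 2, then v[8]=44)
v[11] = 59  (first piece 2, then v[9]=48)
v[12] = 66  (first piece 2, then v[10]=55)
One optimal cutting: 2 + 2 + 2 + 2 + 2 + 2 → $11 + $11 + $11 + $11 + $11 + $11 = $66.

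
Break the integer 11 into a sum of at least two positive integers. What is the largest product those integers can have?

54

Fill f[k] for k=2..11: at each k try every first piece i and multiply by the better of (k−i) uncut or f[k−i].
f[2] = 1·max(1,0) = 1·1 = 1
f[3] = max(1·2, 2·1) = 2
f[4] = max(1·3, 2·2, 3·1) = 4
f[5] = max(1·4, 2·3, 3·2, 4·1) = 6
f[6] = max(1·6, 2·4, 3·3, 4·2, 5·1) = 9
f[7] = max(1·9, 2·6, 3·4, 4·3, 5·2, 6·1) = 12
f[8] = max(1·12, 2·9, 3·6, …, 6·2, 7·1) = 18
f[9] = max(1·18, 2·12, 3·9, …, 7·2, 8·1) = 27
f[10] = max(1·27, 2·18, 3·12, …, 8·2, 9·1) = 36
f[11] = max(1·36, 2·27, 3·18, …, 9·2, 10·1) = 54
One optimal split: 3 + 3 + 3 + 2; product 3·3·3·2 = 54.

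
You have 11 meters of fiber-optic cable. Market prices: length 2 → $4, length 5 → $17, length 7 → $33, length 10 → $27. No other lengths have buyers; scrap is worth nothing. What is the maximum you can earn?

41

Build f[k] bottom-up: f[k] = max over allowed piece i of (p[i] + f[k−i]).
f[1] = 0
f[2] = 4
f[3] = 4
f[4] = 8  (first piece 2, then f[2]=4)
f[5] = 17
f[6] = 17
f[7] = 33
f[8] = 33
f[9] = 37  (first piece 2, then f[7]=33)
f[10] = 37
f[11] = 41  (first piece 2, then f[9]=37)
One optimal cutting: 7 + 2 + 2 → $41.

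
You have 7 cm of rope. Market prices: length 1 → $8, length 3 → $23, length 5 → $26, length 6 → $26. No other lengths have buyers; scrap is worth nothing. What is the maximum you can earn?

56

Consider every possible first cut. r[k] is the best of p[i]+r[k−i] over all sellable i≤k.
r[1] = 8
r[2] = 16  (first piece 1, then r[1]=8)
r[3] = max(8+16, 23+0) = 24
r[4] = max(8+24, 23+8) = 32
r[5] = max(8+32, 23+16, 26+0) = 40
r[6] = max(8+40, 23+24, 26+8, 26+0) = 48
r[7] = max(8+48, 23+32, 26+16, 26+8) = 56
One optimal cutting: 1 + 1 + 1 + 1 + 1 + 1 + 1 → $56.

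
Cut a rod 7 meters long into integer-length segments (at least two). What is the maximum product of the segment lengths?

12

Let g[k] be the best product for length k (with at least one cut). For each first piece i, the rest contributes max(k−i, g[k−i]).
g[2] = 1·max(1,0) = 1·1 = 1
g[3] = max(1·2, 2·1) = 2
g[4] = max(1·3, 2·2, 3·1) = 4
g[5] = max(1·4, 2·3, 3·2, 4·1) = 6
g[6] = max(1·6, 2·4, 3·3, 4·2, 5·1) = 9
g[7] = max(1·9, 2·6, 3·4, 4·3, 5·2, 6·1) = 12
One optimal split: 3 + 2 + 2; product 3·2·2 = 12.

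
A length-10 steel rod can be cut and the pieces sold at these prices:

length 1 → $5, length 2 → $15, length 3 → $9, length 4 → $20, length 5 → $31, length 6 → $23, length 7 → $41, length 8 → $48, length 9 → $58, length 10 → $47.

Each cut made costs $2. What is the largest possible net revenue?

67

Build v[k] bottom-up: v[k] = max over allowed piece i of (p[i] + v[k−i]) − 2 per cut.
v[1] = 5
v[2] = 15
v[3] = 18  (first piece 1, then v[2]=15)
v[4] = 28  (first piece 2, then v[2]=15)
v[5] = 31  (first piece 1, then v[4]=28)
v[6] = 41  (first piece 2, then v[4]=28)
v[7] = 44  (first piece 1, then v[6]=41)
v[8] = 54  (first piece 2, then v[6]=41)
v[9] = 58
v[10] = 67  (first piece 2, then v[8]=54)
One optimal plan: pieces 2 + 2 + 2 + 2 + 2 (4 cuts) → $75 − $8 = $67.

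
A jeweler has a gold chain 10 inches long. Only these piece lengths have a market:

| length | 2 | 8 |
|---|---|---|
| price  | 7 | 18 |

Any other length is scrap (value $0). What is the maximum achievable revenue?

Build f[k] bottom-up: f[k] = max over allowed piece i of (p[i] + f[k−i]).
f[1] = 0
f[2] = 7
f[3] = 7
f[4] = 14  (first piece 2, then f[2]=7)
f[5] = 14
f[6] = 21  (first piece 2, then f[4]=14)
f[7] = 21
f[8] = 28  (first piece 2, then f[6]=21)
f[9] = 28
f[10] = 35  (first piece 2, then f[8]=28)
One optimal cutting: 2 + 2 + 2 + 2 + 2 → $35.

35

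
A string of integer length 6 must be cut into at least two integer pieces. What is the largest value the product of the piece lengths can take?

Define f[k] = max over 1≤i<k of i · max(k−i, f[k−i]); the inner max lets the remainder stay uncut if that's better.
f[2] = 1×max(1,0) = 1×1 = 1
f[3] = 1×max(2,1) = 1×2 = 2
f[4] = 2×max(2,1) = 2×2 = 4
f[5] = 2×max(3,2) = 2×3 = 6
f[6] = 3×max(3,2) = 3×3 = 9
One optimal split: 3 + 3; product 3×3 = 9.

9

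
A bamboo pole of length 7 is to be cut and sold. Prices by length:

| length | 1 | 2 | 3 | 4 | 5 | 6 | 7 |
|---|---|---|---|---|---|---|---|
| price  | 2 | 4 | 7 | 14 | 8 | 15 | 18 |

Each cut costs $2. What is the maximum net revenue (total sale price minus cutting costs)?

Build r[k] bottom-up: r[k] = max over allowed piece i of (p[i] + r[k−i]) − 2 per cut.
r[1] = 2
r[2] = 4
r[3] = 7
r[4] = 14
r[5] = 14  (first piece 1, then r[4]=14)
r[6] = 16  (first piece 2, then r[4]=14)
r[7] = 19  (first piece 3, then r[4]=14)
One optimal plan: pieces 4 + 3 (1 cut) → $21 − $2 = $19.

19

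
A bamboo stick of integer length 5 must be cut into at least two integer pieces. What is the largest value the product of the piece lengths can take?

6

Let P[k] be the best product for length k (with at least one cut). For each first piece i, the rest contributes max(k−i, P[k−i]).
P[2] = 1*max(1,0) = 1*1 = 1
P[3] = 1*max(2,1) = 1*2 = 2
P[4] = 2*max(2,1) = 2*2 = 4
P[5] = 2*max(3,2) = 2*3 = 6
One optimal split: 3 + 2; product 3*2 = 6.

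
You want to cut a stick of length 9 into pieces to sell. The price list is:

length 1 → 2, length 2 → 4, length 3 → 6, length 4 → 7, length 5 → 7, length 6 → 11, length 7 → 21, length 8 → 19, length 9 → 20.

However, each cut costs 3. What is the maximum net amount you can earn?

Let r[k] be the best obtainable value from length k. For each k, try every first piece i and keep the best of price[i] + r[k−i] minus the 3 cut fee when i<k.
r[1] = 2
r[2] = max(2+2-3, 4+0) = 4
r[3] = max(2+4-3, 4+2-3, 6+0) = 6
r[4] = max(2+6-3, 4+4-3, 6+2-3, 7+0) = 7
r[5] = max(2+7-3, 4+6-3, 6+4-3, 7+2-3, 7+0) = 7
r[6] = max(2+7-3, 4+7-3, 6+6-3, 7+4-3, 7+2-3, 11+0) = 11
r[7] = max(2+11-3, 4+7-3, 6+7-3, …, 11+2-3, 21+0) = 21
r[8] = max(2+21-3, 4+11-3, 6+7-3, …, 21+2-3, 19+0) = 20
r[9] = max(2+20-3, 4+21-3, 6+11-3, …, 19+2-3, 20+0) = 22
One optimal plan: pieces 7 + 2 (1 cut) → 25 − 3 = 22.

22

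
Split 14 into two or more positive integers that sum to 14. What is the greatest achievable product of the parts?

162

Fill P[k] for k=2..14: at each k try every first piece i and multiply by the better of (k−i) uncut or P[k−i].
P[2] = 1*max(1,0) = 1*1 = 1
P[3] = 1*max(2,1) = 1*2 = 2
P[4] = 2*max(2,1) = 2*2 = 4
P[5] = 2*max(3,2) = 2*3 = 6
P[6] = 3*max(3,2) = 3*3 = 9
P[7] = 2*max(5,6) = 2*6 = 12
P[8] = 2*max(6,9) = 2*9 = 18
P[9] = 3*max(6,9) = 3*9 = 27
P[10] = 2*max(8,18) = 2*18 = 36
P[11] = 2*max(9,27) = 2*27 = 54
P[12] = 3*max(9,27) = 3*27 = 81
P[13] = 2*max(11,54) = 2*54 = 108
P[14] = 2*max(12,81) = 2*81 = 162
One optimal split: 3 + 3 + 3 + 3 + 2; product 3*3*3*3*2 = 162.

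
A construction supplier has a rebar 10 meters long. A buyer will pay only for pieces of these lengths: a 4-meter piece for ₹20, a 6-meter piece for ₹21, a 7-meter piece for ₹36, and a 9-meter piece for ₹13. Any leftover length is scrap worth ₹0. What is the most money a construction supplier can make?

Consider every possible first cut. f[k] is the best of p[i]+f[k−i] over all sellable i≤k.
f[1] = 0
f[2] = 0
f[3] = 0
f[4] = 20
f[5] = 20
f[6] = max(20+0, 21+0) = 21
f[7] = max(20+0, 21+0, 36+0) = 36
f[8] = max(20+20, 21+0, 36+0) = 40
f[9] = max(20+20, 21+0, 36+0, 13+0) = 40
f[10] = max(20+21, 21+20, 36+0, 13+0) = 41
One optimal cutting: 6 + 4 → ₹41.

41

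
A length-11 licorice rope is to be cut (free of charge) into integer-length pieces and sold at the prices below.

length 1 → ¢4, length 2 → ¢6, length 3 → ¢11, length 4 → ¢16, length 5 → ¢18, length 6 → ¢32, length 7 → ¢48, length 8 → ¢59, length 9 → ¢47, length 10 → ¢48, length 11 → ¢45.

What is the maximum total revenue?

Consider every possible first cut. v[k] is the best of p[i]+v[k−i] over all sellable i≤k.
v[1] = 4
v[2] = max(4+4, 6+0) = 8
v[3] = max(4+8, 6+4, 11+0) = 12
v[4] = max(4+12, 6+8, 11+4, 16+0) = 16
v[5] = max(4+16, 6+12, 11+8, 16+4, 18+0) = 20
v[6] = max(4+20, 6+16, 11+12, 16+8, 18+4, 32+0) = 32
v[7] = max(4+32, 6+20, 11+16, …, 32+4, 48+0) = 48
v[8] = max(4+48, 6+32, 11+20, …, 48+4, 59+0) = 59
v[9] = max(4+59, 6+48, 11+32, …, 59+4, 47+0) = 63
v[10] = max(4+63, 6+59, 11+48, …, 47+4, 48+0) = 67
v[11] = max(4+67, 6+63, 11+59, …, 48+4, 45+0) = 71
One optimal cutting: 8 + 1 + 1 + 1 → ¢59 + ¢4 + ¢4 + ¢4 = ¢71.

71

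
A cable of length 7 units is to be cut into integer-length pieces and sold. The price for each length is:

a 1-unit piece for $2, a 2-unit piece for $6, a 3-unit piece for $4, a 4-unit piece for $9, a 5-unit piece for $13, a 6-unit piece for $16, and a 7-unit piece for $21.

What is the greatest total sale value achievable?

21

Let R[k] be the best obtainable value from length k. For each k, try every first piece i and keep the best of price[i] + R[k−i].
R[1] = 2
R[2] = max(2+2, 6+0) = 6
R[3] = max(2+6, 6+2, 4+0) = 8
R[4] = max(2+8, 6+6, 4+2, 9+0) = 12
R[5] = max(2+12, 6+8, 4+6, 9+2, 13+0) = 14
R[6] = max(2+14, 6+12, 4+8, 9+6, 13+2, 16+0) = 18
R[7] = max(2+18, 6+14, 4+12, …, 16+2, 21+0) = 21
Best is to sell the whole 7-unit piece uncut for $21.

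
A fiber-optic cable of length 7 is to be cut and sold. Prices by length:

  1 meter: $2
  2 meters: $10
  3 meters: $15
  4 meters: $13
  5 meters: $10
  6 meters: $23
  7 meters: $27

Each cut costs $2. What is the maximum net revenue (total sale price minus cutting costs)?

31

Let v[k] be the best obtainable value from length k. For each k, try every first piece i and keep the best of price[i] + v[k−i] minus the 2 cut fee when i<k.
v[1] = 2
v[2] = 10
v[3] = 15
v[4] = 18  (first piece 2, then v[2]=10)
v[5] = 23  (first piece 2, then v[3]=15)
v[6] = 28  (first piece 3, then v[3]=15)
v[7] = 31  (first piece 2, then v[5]=23)
One optimal plan: pieces 3 + 2 + 2 (2 cuts) → $35 − $4 = $31.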